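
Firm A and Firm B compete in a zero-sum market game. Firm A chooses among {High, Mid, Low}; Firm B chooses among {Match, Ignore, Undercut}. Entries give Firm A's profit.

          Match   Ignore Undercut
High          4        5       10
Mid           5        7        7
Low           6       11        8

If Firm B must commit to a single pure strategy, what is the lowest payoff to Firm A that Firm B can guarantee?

6

Column maxima: Match → 6, Ignore → 11, Undercut → 10.
The smallest of these is 6.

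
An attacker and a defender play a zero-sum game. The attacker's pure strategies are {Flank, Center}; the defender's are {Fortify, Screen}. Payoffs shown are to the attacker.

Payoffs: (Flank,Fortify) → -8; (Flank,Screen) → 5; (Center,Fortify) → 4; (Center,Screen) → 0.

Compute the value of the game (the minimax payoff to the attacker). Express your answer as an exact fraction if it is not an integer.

20/17

Row minima: Flank → -8, Center → 0; maximin = 0.
Column maxima: Fortify → 4, Screen → 5; minimax = 4.
0 ≠ 4, so there is no saddle point; optimal play is mixed.
Let the attacker play Flank with probability p. Expected payoff against Fortify: (-8)p + 4(1−p) = −12p + 4; against Screen: 5p + 0(1−p) = 5p.
Setting these equal: −12p + 4 = 5p ⇒ −17p = -4 ⇒ p = 4/17, and the value is (-12)·(4/17) + 4 = 20/17.
For the defender: with q = P(Fortify), equating Flank's and Center's payoffs gives −13q + 5 = 4q ⇒ q = 5/17.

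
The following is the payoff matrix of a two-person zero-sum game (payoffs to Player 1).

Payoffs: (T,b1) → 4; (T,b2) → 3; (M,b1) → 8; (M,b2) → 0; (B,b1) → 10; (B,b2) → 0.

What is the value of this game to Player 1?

Row minima: T → 3, M → 0, B → 0; maximin = 3.
Column maxima: b1 → 10, b2 → 3; minimax = 3.
Since maximin = minimax = 3, there is a saddle point and the value is 3.

3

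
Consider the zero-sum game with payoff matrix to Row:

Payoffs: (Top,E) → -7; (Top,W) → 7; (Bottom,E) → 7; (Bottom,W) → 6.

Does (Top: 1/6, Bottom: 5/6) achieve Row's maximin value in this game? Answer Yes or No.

Against E this mix gives (1/6)·(-7) + (5/6)·7 = 14/3.
Against W this mix gives (1/6)·7 + (5/6)·6 = 37/6.
Column will play E, holding Row to 14/3. Shifting weight toward the row that does better against E would raise this floor (the equalizing mix achieves 91/15 against both E and W), so the proposed strategy is not optimal.

No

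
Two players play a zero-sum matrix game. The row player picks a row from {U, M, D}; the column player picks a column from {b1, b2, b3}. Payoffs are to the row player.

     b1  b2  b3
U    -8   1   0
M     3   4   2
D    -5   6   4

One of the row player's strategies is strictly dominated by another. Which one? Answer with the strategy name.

M gives a strictly higher payoff than U against every column: 3 > -8, 4 > 1, 2 > 0.
So U is strictly dominated and the row player never plays it.

U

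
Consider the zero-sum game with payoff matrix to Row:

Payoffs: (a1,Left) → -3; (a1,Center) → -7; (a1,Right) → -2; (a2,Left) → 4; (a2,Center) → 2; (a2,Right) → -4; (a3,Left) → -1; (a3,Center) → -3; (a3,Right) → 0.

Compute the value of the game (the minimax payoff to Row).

-4/3

Row minima: a1 → -7, a2 → -4, a3 → -3; maximin = -3.
Column maxima: Left → 4, Center → 2, Right → 0; minimax = 0.
-3 ≠ 0, so there is no saddle point; optimal play is mixed.
a1 is strictly dominated by a3, so Row never plays it.
Left is strictly dominated by Center (it gives Row strictly more in every row), so Column never plays it.
On the remaining 2×2 (a2, a3 vs Center, Right):
Let Row play a2 with probability p. Expected payoff against Center: 2p + (-3)(1−p) = 5p − 3; against Right: (-4)p + 0(1−p) = −4p.
Setting these equal: 5p − 3 = −4p ⇒ 9p = 3 ⇒ p = 1/3, and the value is (5)·(1/3) − 3 = -4/3.
For Column: with q = P(Center), equating a2's and a3's payoffs gives 6q − 4 = −3q ⇒ q = 4/9.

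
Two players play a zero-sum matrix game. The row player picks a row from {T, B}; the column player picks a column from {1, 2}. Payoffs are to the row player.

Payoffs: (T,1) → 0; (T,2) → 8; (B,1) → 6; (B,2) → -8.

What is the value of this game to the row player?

24/11

Row minima: T → 0, B → -8; maximin = 0.
Column maxima: 1 → 6, 2 → 8; minimax = 6.
0 ≠ 6, so there is no saddle point; optimal play is mixed.
Let the row player play T with probability p. Expected payoff against 1: 0p + 6(1−p) = −6p + 6; against 2: 8p + (-8)(1−p) = 16p − 8.
Setting these equal: −6p + 6 = 16p − 8 ⇒ −22p = -14 ⇒ p = 7/11, and the value is (-6)·(7/11) + 6 = 24/11.
For the column player: with q = P(1), equating T's and B's payoffs gives −8q + 8 = 14q − 8 ⇒ q = 8/11.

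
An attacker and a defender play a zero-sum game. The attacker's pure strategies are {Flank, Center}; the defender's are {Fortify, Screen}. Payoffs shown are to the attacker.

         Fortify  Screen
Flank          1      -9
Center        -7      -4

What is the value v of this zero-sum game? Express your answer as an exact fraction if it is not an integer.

-67/13

Row minima: Flank → -9, Center → -7; maximin = -7.
Column maxima: Fortify → 1, Screen → -4; minimax = -4.
-7 ≠ -4, so there is no saddle point; optimal play is mixed.
Let the attacker play Flank with probability p. Expected payoff against Fortify: 1p + (-7)(1−p) = 8p − 7; against Screen: (-9)p + (-4)(1−p) = −5p − 4.
Setting these equal: 8p − 7 = −5p − 4 ⇒ 13p = 3 ⇒ p = 3/13, and the value is (8)·(3/13) − 7 = -67/13.
For the defender: with q = P(Fortify), equating Flank's and Center's payoffs gives 10q − 9 = −3q − 4 ⇒ q = 5/13.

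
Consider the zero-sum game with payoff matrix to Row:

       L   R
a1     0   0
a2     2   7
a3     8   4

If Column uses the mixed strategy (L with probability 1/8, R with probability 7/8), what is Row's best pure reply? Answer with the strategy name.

a2

Expected payoff of a1: (1/8)·0 + (7/8)·0 = 0.
Expected payoff of a2: (1/8)·2 + (7/8)·7 = 51/8.
Expected payoff of a3: (1/8)·8 + (7/8)·4 = 9/2.
The largest is 51/8, so Row's best response is a2.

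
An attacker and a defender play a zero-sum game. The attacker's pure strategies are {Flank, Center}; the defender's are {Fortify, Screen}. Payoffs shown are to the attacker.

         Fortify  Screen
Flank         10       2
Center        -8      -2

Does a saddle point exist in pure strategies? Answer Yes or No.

Row minima: Flank → 2, Center → -8; maximin = 2.
Column maxima: Fortify → 10, Screen → 2; minimax = 2.
maximin = minimax = 2, so a saddle point exists.

Yes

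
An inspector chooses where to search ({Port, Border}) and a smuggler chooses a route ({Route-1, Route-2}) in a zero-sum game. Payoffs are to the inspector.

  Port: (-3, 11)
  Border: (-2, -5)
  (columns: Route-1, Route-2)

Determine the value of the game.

-37/17

Row minima: Port → -3, Border → -5; maximin = -3.
Column maxima: Route-1 → -2, Route-2 → 11; minimax = -2.
-3 ≠ -2, so there is no saddle point; optimal play is mixed.
Let the inspector play Port with probability p. Expected payoff against Route-1: (-3)p + (-2)(1−p) = −p − 2; against Route-2: 11p + (-5)(1−p) = 16p − 5.
Setting these equal: −p − 2 = 16p − 5 ⇒ −17p = -3 ⇒ p = 3/17, and the value is (-1)·(3/17) − 2 = -37/17.
For the smuggler: with q = P(Route-1), equating Port's and Border's payoffs gives −14q + 11 = 3q − 5 ⇒ q = 16/17.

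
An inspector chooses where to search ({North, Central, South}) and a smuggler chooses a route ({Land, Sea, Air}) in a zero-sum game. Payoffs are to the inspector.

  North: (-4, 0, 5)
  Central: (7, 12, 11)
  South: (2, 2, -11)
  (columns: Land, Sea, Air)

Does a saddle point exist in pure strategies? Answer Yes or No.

Row minima: North → -4, Central → 7, South → -11; maximin = 7.
Column maxima: Land → 7, Sea → 12, Air → 11; minimax = 7.
maximin = minimax = 7, so a saddle point exists.

Yes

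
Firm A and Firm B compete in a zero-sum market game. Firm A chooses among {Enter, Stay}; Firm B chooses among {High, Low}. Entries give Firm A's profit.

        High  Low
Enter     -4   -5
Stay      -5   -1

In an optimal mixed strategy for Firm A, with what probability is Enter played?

Row minima: Enter → -5, Stay → -5; maximin = -5.
Column maxima: High → -4, Low → -1; minimax = -4.
-5 ≠ -4, so there is no saddle point; optimal play is mixed.
Let Firm A play Enter with probability p. Expected payoff against High: (-4)p + (-5)(1−p) = p − 5; against Low: (-5)p + (-1)(1−p) = −4p − 1.
Setting these equal: p − 5 = −4p − 1 ⇒ 5p = 4 ⇒ p = 4/5, and the value is (1)·(4/5) − 5 = -21/5.
For Firm B: with q = P(High), equating Enter's and Stay's payoffs gives q − 5 = −4q − 1 ⇒ q = 4/5.

4/5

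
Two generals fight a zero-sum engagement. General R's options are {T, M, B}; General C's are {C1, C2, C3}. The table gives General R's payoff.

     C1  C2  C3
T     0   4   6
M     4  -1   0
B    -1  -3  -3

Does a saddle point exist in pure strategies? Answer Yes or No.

Row minima: T → 0, M → -1, B → -3; maximin = 0.
Column maxima: C1 → 4, C2 → 4, C3 → 6; minimax = 4.
0 ≠ 4, so no pure-strategy equilibrium exists.

No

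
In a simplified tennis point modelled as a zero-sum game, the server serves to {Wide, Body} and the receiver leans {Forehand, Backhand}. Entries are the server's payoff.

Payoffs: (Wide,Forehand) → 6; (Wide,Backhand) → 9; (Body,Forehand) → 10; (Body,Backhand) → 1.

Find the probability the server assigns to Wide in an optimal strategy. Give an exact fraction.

3/4

Row minima: Wide → 6, Body → 1; maximin = 6.
Column maxima: Forehand → 10, Backhand → 9; minimax = 9.
6 ≠ 9, so there is no saddle point; optimal play is mixed.
Let the server play Wide with probability p. Expected payoff against Forehand: 6p + 10(1−p) = −4p + 10; against Backhand: 9p + 1(1−p) = 8p + 1.
Setting these equal: −4p + 10 = 8p + 1 ⇒ −12p = -9 ⇒ p = 3/4, and the value is (-4)·(3/4) + 10 = 7.
For the receiver: with q = P(Forehand), equating Wide's and Body's payoffs gives −3q + 9 = 9q + 1 ⇒ q = 2/3.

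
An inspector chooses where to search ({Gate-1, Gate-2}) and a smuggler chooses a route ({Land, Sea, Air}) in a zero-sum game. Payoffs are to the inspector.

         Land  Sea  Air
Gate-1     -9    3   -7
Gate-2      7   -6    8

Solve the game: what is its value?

Row minima: Gate-1 → -9, Gate-2 → -6; maximin = -6.
Column maxima: Land → 7, Sea → 3, Air → 8; minimax = 3.
-6 ≠ 3, so there is no saddle point; optimal play is mixed.
Air is strictly dominated by Land (it gives the inspector strictly more in every row), so the smuggler never plays it.
On the remaining 2×2 (Gate-1, Gate-2 vs Land, Sea):
Let the inspector play Gate-1 with probability p. Expected payoff against Land: (-9)p + 7(1−p) = −16p + 7; against Sea: 3p + (-6)(1−p) = 9p − 6.
Setting these equal: −16p + 7 = 9p − 6 ⇒ −25p = -13 ⇒ p = 13/25, and the value is (-16)·(13/25) + 7 = -33/25.
For the smuggler: with q = P(Land), equating Gate-1's and Gate-2's payoffs gives −12q + 3 = 13q − 6 ⇒ q = 9/25.

-33/25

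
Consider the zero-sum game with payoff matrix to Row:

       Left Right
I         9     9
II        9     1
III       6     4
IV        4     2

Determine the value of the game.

9

Row minima: I → 9, II → 1, III → 4, IV → 2; maximin = 9.
Column maxima: Left → 9, Right → 9; minimax = 9.
Since maximin = minimax = 9, there is a saddle point and the value is 9.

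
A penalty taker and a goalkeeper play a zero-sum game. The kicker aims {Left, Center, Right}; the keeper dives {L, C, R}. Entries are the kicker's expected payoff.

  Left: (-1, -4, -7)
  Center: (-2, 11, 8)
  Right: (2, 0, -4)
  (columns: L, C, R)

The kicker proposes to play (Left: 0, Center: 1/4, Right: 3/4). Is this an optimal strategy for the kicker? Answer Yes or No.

No

Against L this mix gives (1/4)·(-2) + (3/4)·2 = 1.
Against C this mix gives (1/4)·11 + (3/4)·0 = 11/4.
Against R this mix gives (1/4)·8 + (3/4)·(-4) = -1.
The keeper will play R, holding the kicker to -1. Shifting weight toward the row that does better against R would raise this floor (the equalizing mix achieves 1/2 against both R and L), so the proposed strategy is not optimal.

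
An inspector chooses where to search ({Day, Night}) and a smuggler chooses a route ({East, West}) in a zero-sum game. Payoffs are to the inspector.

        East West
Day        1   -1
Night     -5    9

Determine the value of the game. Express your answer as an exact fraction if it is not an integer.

Row minima: Day → -1, Night → -5; maximin = -1.
Column maxima: East → 1, West → 9; minimax = 1.
-1 ≠ 1, so there is no saddle point; optimal play is mixed.
Let the inspector play Day with probability p. Expected payoff against East: 1p + (-5)(1−p) = 6p − 5; against West: (-1)p + 9(1−p) = −10p + 9.
Setting these equal: 6p − 5 = −10p + 9 ⇒ 16p = 14 ⇒ p = 7/8, and the value is (6)·(7/8) − 5 = 1/4.
For the smuggler: with q = P(East), equating Day's and Night's payoffs gives 2q − 1 = −14q + 9 ⇒ q = 5/8.

1/4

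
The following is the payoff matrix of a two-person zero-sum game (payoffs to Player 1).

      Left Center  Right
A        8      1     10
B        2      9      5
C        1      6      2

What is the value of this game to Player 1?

Row minima: A → 1, B → 2, C → 1; maximin = 2.
Column maxima: Left → 8, Center → 9, Right → 10; minimax = 8.
2 ≠ 8, so there is no saddle point; optimal play is mixed.
C is strictly dominated by B, so Player 1 never plays it.
Right is strictly dominated by Left (it gives Player 1 strictly more in every row), so Player 2 never plays it.
On the remaining 2×2 (A, B vs Left, Center):
Let Player 1 play A with probability p. Expected payoff against Left: 8p + 2(1−p) = 6p + 2; against Center: 1p + 9(1−p) = −8p + 9.
Setting these equal: 6p + 2 = −8p + 9 ⇒ 14p = 7 ⇒ p = 1/2, and the value is (6)·(1/2) + 2 = 5.
For Player 2: with q = P(Left), equating A's and B's payoffs gives 7q + 1 = −7q + 9 ⇒ q = 4/7.

5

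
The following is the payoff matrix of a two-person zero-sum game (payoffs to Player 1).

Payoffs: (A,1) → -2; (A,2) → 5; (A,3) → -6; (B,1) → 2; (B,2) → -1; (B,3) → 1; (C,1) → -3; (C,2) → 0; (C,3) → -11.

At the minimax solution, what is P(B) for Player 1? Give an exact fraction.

11/13

Row minima: A → -6, B → -1, C → -11; maximin = -1.
Column maxima: 1 → 2, 2 → 5, 3 → 1; minimax = 1.
-1 ≠ 1, so there is no saddle point; optimal play is mixed.
C is strictly dominated by A, so Player 1 never plays it.
1 is strictly dominated by 3 (it gives Player 1 strictly more in every row), so Player 2 never plays it.
On the remaining 2×2 (A, B vs 2, 3):
Let Player 1 play A with probability p. Expected payoff against 2: 5p + (-1)(1−p) = 6p − 1; against 3: (-6)p + 1(1−p) = −7p + 1.
Setting these equal: 6p − 1 = −7p + 1 ⇒ 13p = 2 ⇒ p = 2/13, and the value is (6)·(2/13) − 1 = -1/13.
For Player 2: with q = P(2), equating A's and B's payoffs gives 11q − 6 = −2q + 1 ⇒ q = 7/13.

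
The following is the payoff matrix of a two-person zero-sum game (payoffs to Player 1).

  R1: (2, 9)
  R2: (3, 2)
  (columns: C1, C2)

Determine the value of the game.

Row minima: R1 → 2, R2 → 2; maximin = 2.
Column maxima: C1 → 3, C2 → 9; minimax = 3.
2 ≠ 3, so there is no saddle point; optimal play is mixed.
Let Player 1 play R1 with probability p. Expected payoff against C1: 2p + 3(1−p) = −p + 3; against C2: 9p + 2(1−p) = 7p + 2.
Setting these equal: −p + 3 = 7p + 2 ⇒ −8p = -1 ⇒ p = 1/8, and the value is (-1)·(1/8) + 3 = 23/8.
For Player 2: with q = P(C1), equating R1's and R2's payoffs gives −7q + 9 = q + 2 ⇒ q = 7/8.

23/8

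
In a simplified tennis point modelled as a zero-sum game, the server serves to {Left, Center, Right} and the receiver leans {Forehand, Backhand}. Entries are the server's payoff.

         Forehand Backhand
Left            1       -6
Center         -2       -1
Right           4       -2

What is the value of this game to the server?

Row minima: Left → -6, Center → -2, Right → -2; maximin = -2.
Column maxima: Forehand → 4, Backhand → -1; minimax = -1.
-2 ≠ -1, so there is no saddle point; optimal play is mixed.
Left is strictly dominated by Right, so the server never plays it.
On the remaining 2×2 (Center, Right vs Forehand, Backhand):
Let the server play Center with probability p. Expected payoff against Forehand: (-2)p + 4(1−p) = −6p + 4; against Backhand: (-1)p + (-2)(1−p) = p − 2.
Setting these equal: −6p + 4 = p − 2 ⇒ −7p = -6 ⇒ p = 6/7, and the value is (-6)·(6/7) + 4 = -8/7.
For the receiver: with q = P(Forehand), equating Center's and Right's payoffs gives −q − 1 = 6q − 2 ⇒ q = 1/7.

-8/7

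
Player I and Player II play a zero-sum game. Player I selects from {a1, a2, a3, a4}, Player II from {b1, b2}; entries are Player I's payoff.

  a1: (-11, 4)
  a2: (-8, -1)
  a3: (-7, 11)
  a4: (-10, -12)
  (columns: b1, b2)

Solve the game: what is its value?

-7

Row minima: a1 → -11, a2 → -8, a3 → -7, a4 → -12; maximin = -7.
Column maxima: b1 → -7, b2 → 11; minimax = -7.
Since maximin = minimax = -7, there is a saddle point and the value is -7.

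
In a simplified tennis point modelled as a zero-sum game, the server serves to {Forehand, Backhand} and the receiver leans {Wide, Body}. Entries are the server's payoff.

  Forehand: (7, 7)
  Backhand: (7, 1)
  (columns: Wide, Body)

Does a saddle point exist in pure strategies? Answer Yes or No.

Yes

Row minima: Forehand → 7, Backhand → 1; maximin = 7.
Column maxima: Wide → 7, Body → 7; minimax = 7.
maximin = minimax = 7, so a saddle point exists.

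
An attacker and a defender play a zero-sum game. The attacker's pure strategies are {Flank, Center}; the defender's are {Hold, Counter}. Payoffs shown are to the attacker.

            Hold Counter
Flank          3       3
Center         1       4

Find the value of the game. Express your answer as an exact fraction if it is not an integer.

3

Row minima: Flank → 3, Center → 1; maximin = 3.
Column maxima: Hold → 3, Counter → 4; minimax = 3.
Since maximin = minimax = 3, there is a saddle point and the value is 3.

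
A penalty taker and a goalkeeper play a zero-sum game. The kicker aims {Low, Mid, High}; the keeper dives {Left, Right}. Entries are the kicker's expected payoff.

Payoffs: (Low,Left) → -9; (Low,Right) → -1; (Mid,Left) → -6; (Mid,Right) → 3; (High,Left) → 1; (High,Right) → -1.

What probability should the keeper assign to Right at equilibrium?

Row minima: Low → -9, Mid → -6, High → -1; maximin = -1.
Column maxima: Left → 1, Right → 3; minimax = 1.
-1 ≠ 1, so there is no saddle point; optimal play is mixed.
Low is strictly dominated by Mid, so the kicker never plays it.
On the remaining 2×2 (Mid, High vs Left, Right):
Let the kicker play Mid with probability p. Expected payoff against Left: (-6)p + 1(1−p) = −7p + 1; against Right: 3p + (-1)(1−p) = 4p − 1.
Setting these equal: −7p + 1 = 4p − 1 ⇒ −11p = -2 ⇒ p = 2/11, and the value is (-7)·(2/11) + 1 = -3/11.
For the keeper: with q = P(Left), equating Mid's and High's payoffs gives −9q + 3 = 2q − 1 ⇒ q = 4/11.

7/11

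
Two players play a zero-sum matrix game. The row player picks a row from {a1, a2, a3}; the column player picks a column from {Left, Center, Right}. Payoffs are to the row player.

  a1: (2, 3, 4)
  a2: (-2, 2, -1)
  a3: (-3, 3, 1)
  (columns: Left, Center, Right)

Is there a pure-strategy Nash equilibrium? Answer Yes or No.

Yes

Row minima: a1 → 2, a2 → -2, a3 → -3; maximin = 2.
Column maxima: Left → 2, Center → 3, Right → 4; minimax = 2.
maximin = minimax = 2, so a saddle point exists.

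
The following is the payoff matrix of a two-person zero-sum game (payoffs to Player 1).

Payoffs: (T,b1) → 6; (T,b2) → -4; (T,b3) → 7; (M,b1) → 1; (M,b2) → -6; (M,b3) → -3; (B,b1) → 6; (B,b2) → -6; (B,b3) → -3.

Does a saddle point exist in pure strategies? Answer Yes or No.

Yes

Row minima: T → -4, M → -6, B → -6; maximin = -4.
Column maxima: b1 → 6, b2 → -4, b3 → 7; minimax = -4.
maximin = minimax = -4, so a saddle point exists.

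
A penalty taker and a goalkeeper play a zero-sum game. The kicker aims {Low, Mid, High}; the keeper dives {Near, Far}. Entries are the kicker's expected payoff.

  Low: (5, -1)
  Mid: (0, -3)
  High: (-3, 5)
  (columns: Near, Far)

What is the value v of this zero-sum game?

11/7

Row minima: Low → -1, Mid → -3, High → -3; maximin = -1.
Column maxima: Near → 5, Far → 5; minimax = 5.
-1 ≠ 5, so there is no saddle point; optimal play is mixed.
Mid is strictly dominated by Low, so the kicker never plays it.
On the remaining 2×2 (Low, High vs Near, Far):
Let the kicker play Low with probability p. Expected payoff against Near: 5p + (-3)(1−p) = 8p − 3; against Far: (-1)p + 5(1−p) = −6p + 5.
Setting these equal: 8p − 3 = −6p + 5 ⇒ 14p = 8 ⇒ p = 4/7, and the value is (8)·(4/7) − 3 = 11/7.
For the keeper: with q = P(Near), equating Low's and High's payoffs gives 6q − 1 = −8q + 5 ⇒ q = 3/7.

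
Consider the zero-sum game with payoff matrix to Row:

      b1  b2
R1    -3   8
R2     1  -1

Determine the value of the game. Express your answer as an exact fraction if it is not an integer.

Row minima: R1 → -3, R2 → -1; maximin = -1.
Column maxima: b1 → 1, b2 → 8; minimax = 1.
-1 ≠ 1, so there is no saddle point; optimal play is mixed.
Let Row play R1 with probability p. Expected payoff against b1: (-3)p + 1(1−p) = −4p + 1; against b2: 8p + (-1)(1−p) = 9p − 1.
Setting these equal: −4p + 1 = 9p − 1 ⇒ −13p = -2 ⇒ p = 2/13, and the value is (-4)·(2/13) + 1 = 5/13.
For Column: with q = P(b1), equating R1's and R2's payoffs gives −11q + 8 = 2q − 1 ⇒ q = 9/13.

5/13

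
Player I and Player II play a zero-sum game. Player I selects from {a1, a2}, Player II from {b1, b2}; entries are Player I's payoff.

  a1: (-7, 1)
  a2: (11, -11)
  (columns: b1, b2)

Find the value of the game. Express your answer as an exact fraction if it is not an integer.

Row minima: a1 → -7, a2 → -11; maximin = -7.
Column maxima: b1 → 11, b2 → 1; minimax = 1.
-7 ≠ 1, so there is no saddle point; optimal play is mixed.
Let Player I play a1 with probability p. Expected payoff against b1: (-7)p + 11(1−p) = −18p + 11; against b2: 1p + (-11)(1−p) = 12p − 11.
Setting these equal: −18p + 11 = 12p − 11 ⇒ −30p = -22 ⇒ p = 11/15, and the value is (-18)·(11/15) + 11 = -11/5.
For Player II: with q = P(b1), equating a1's and a2's payoffs gives −8q + 1 = 22q − 11 ⇒ q = 2/5.

-11/5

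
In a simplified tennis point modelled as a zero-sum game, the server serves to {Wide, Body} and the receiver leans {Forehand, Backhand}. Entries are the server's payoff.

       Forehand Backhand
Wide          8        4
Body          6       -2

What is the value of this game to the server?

4

Row minima: Wide → 4, Body → -2; maximin = 4.
Column maxima: Forehand → 8, Backhand → 4; minimax = 4.
Since maximin = minimax = 4, there is a saddle point and the value is 4.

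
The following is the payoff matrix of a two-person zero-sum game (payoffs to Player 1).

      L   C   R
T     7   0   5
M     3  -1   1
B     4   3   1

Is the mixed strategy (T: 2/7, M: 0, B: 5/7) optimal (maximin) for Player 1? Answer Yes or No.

Against L this mix gives (2/7)·7 + (5/7)·4 = 34/7.
Against C this mix gives (2/7)·0 + (5/7)·3 = 15/7.
Against R this mix gives (2/7)·5 + (5/7)·1 = 15/7.
All of Player 2's active replies (C, R) yield 15/7, and no column does worse for Player 1. The mix makes Player 2 indifferent and guarantees 15/7, so it is optimal.

Yes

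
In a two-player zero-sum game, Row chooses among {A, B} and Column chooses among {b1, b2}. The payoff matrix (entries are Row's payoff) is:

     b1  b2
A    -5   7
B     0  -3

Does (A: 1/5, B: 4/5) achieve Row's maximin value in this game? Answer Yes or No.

Yes

Against b1 this mix gives (1/5)·(-5) + (4/5)·0 = -1.
Against b2 this mix gives (1/5)·7 + (4/5)·(-3) = -1.
All of Column's active replies (b1, b2) yield -1, and no column does worse for Row. The mix makes Column indifferent and guarantees -1, so it is optimal.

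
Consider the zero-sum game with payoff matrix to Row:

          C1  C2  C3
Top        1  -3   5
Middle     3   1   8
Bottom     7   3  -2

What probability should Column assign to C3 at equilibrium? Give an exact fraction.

Row minima: Top → -3, Middle → 1, Bottom → -2; maximin = 1.
Column maxima: C1 → 7, C2 → 3, C3 → 8; minimax = 3.
1 ≠ 3, so there is no saddle point; optimal play is mixed.
Top is strictly dominated by Middle, so Row never plays it.
C1 is strictly dominated by C2 (it gives Row strictly more in every row), so Column never plays it.
On the remaining 2×2 (Middle, Bottom vs C2, C3):
Let Row play Middle with probability p. Expected payoff against C2: 1p + 3(1−p) = −2p + 3; against C3: 8p + (-2)(1−p) = 10p − 2.
Setting these equal: −2p + 3 = 10p − 2 ⇒ −12p = -5 ⇒ p = 5/12, and the value is (-2)·(5/12) + 3 = 13/6.
For Column: with q = P(C2), equating Middle's and Bottom's payoffs gives −7q + 8 = 5q − 2 ⇒ q = 5/6.

1/6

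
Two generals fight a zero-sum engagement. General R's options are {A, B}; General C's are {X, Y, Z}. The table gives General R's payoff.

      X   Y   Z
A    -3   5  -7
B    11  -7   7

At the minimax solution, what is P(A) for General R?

Row minima: A → -7, B → -7; maximin = -7.
Column maxima: X → 11, Y → 5, Z → 7; minimax = 5.
-7 ≠ 5, so there is no saddle point; optimal play is mixed.
X is strictly dominated by Z (it gives General R strictly more in every row), so General C never plays it.
On the remaining 2×2 (A, B vs Y, Z):
Let General R play A with probability p. Expected payoff against Y: 5p + (-7)(1−p) = 12p − 7; against Z: (-7)p + 7(1−p) = −14p + 7.
Setting these equal: 12p − 7 = −14p + 7 ⇒ 26p = 14 ⇒ p = 7/13, and the value is (12)·(7/13) − 7 = -7/13.
For General C: with q = P(Y), equating A's and B's payoffs gives 12q − 7 = −14q + 7 ⇒ q = 7/13.

7/13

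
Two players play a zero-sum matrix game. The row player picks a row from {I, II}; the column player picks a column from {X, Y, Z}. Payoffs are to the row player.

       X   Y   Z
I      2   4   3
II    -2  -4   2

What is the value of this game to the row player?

Row minima: I → 2, II → -4; maximin = 2.
Column maxima: X → 2, Y → 4, Z → 3; minimax = 2.
Since maximin = minimax = 2, there is a saddle point and the value is 2.

2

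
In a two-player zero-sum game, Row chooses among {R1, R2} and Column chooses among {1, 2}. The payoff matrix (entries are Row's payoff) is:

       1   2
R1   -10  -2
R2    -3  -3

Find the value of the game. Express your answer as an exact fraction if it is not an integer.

Row minima: R1 → -10, R2 → -3; maximin = -3.
Column maxima: 1 → -3, 2 → -2; minimax = -3.
Since maximin = minimax = -3, there is a saddle point and the value is -3.

-3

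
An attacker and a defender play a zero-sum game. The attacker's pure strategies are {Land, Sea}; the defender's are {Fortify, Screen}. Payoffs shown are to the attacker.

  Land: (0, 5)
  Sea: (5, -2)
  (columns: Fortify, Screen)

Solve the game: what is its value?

Row minima: Land → 0, Sea → -2; maximin = 0.
Column maxima: Fortify → 5, Screen → 5; minimax = 5.
0 ≠ 5, so there is no saddle point; optimal play is mixed.
Let the attacker play Land with probability p. Expected payoff against Fortify: 0p + 5(1−p) = −5p + 5; against Screen: 5p + (-2)(1−p) = 7p − 2.
Setting these equal: −5p + 5 = 7p − 2 ⇒ −12p = -7 ⇒ p = 7/12, and the value is (-5)·(7/12) + 5 = 25/12.
For the defender: with q = P(Fortify), equating Land's and Sea's payoffs gives −5q + 5 = 7q − 2 ⇒ q = 7/12.

25/12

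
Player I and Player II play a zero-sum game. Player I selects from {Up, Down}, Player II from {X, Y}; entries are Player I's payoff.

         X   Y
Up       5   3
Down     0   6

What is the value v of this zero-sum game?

Row minima: Up → 3, Down → 0; maximin = 3.
Column maxima: X → 5, Y → 6; minimax = 5.
3 ≠ 5, so there is no saddle point; optimal play is mixed.
Let Player I play Up with probability p. Expected payoff against X: 5p + 0(1−p) = 5p; against Y: 3p + 6(1−p) = −3p + 6.
Setting these equal: 5p = −3p + 6 ⇒ 8p = 6 ⇒ p = 3/4, and the value is (5)·(3/4) = 15/4.
For Player II: with q = P(X), equating Up's and Down's payoffs gives 2q + 3 = −6q + 6 ⇒ q = 3/8.

15/4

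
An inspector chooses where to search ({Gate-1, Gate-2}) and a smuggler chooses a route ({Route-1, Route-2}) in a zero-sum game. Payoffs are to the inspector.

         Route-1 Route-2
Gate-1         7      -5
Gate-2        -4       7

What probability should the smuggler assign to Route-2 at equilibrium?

11/23

Row minima: Gate-1 → -5, Gate-2 → -4; maximin = -4.
Column maxima: Route-1 → 7, Route-2 → 7; minimax = 7.
-4 ≠ 7, so there is no saddle point; optimal play is mixed.
Let the inspector play Gate-1 with probability p. Expected payoff against Route-1: 7p + (-4)(1−p) = 11p − 4; against Route-2: (-5)p + 7(1−p) = −12p + 7.
Setting these equal: 11p − 4 = −12p + 7 ⇒ 23p = 11 ⇒ p = 11/23, and the value is (11)·(11/23) − 4 = 29/23.
For the smuggler: with q = P(Route-1), equating Gate-1's and Gate-2's payoffs gives 12q − 5 = −11q + 7 ⇒ q = 12/23.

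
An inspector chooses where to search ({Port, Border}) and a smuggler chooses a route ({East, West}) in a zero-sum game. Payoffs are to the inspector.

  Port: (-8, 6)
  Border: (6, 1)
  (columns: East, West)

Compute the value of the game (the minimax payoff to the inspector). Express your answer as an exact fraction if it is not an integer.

44/19

Row minima: Port → -8, Border → 1; maximin = 1.
Column maxima: East → 6, West → 6; minimax = 6.
1 ≠ 6, so there is no saddle point; optimal play is mixed.
Let the inspector play Port with probability p. Expected payoff against East: (-8)p + 6(1−p) = −14p + 6; against West: 6p + 1(1−p) = 5p + 1.
Setting these equal: −14p + 6 = 5p + 1 ⇒ −19p = -5 ⇒ p = 5/19, and the value is (-14)·(5/19) + 6 = 44/19.
For the smuggler: with q = P(East), equating Port's and Border's payoffs gives −14q + 6 = 5q + 1 ⇒ q = 5/19.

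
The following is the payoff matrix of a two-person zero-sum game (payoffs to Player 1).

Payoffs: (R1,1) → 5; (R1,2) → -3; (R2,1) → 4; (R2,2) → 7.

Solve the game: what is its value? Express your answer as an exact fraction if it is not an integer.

Row minima: R1 → -3, R2 → 4; maximin = 4.
Column maxima: 1 → 5, 2 → 7; minimax = 5.
4 ≠ 5, so there is no saddle point; optimal play is mixed.
Let Player 1 play R1 with probability p. Expected payoff against 1: 5p + 4(1−p) = p + 4; against 2: (-3)p + 7(1−p) = −10p + 7.
Setting these equal: p + 4 = −10p + 7 ⇒ 11p = 3 ⇒ p = 3/11, and the value is (1)·(3/11) + 4 = 47/11.
For Player 2: with q = P(1), equating R1's and R2's payoffs gives 8q − 3 = −3q + 7 ⇒ q = 10/11.

47/11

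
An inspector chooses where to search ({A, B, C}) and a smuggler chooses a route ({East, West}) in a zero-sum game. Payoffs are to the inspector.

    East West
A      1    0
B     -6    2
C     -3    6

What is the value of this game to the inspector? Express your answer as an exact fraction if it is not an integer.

3/5

Row minima: A → 0, B → -6, C → -3; maximin = 0.
Column maxima: East → 1, West → 6; minimax = 1.
0 ≠ 1, so there is no saddle point; optimal play is mixed.
B is strictly dominated by C, so the inspector never plays it.
On the remaining 2×2 (A, C vs East, West):
Let the inspector play A with probability p. Expected payoff against East: 1p + (-3)(1−p) = 4p − 3; against West: 0p + 6(1−p) = −6p + 6.
Setting these equal: 4p − 3 = −6p + 6 ⇒ 10p = 9 ⇒ p = 9/10, and the value is (4)·(9/10) − 3 = 3/5.
For the smuggler: with q = P(East), equating A's and C's payoffs gives q = −9q + 6 ⇒ q = 3/5.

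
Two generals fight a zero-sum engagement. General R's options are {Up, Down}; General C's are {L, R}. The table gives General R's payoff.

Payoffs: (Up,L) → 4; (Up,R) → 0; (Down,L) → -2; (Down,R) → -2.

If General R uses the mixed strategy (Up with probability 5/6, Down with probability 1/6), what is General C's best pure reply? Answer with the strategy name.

If General C plays L, General R's expected payoff is (5/6)·4 + (1/6)·(-2) = 3.
If General C plays R, General R's expected payoff is (5/6)·0 + (1/6)·(-2) = -1/3.
General C minimizes General R's payoff; the smallest is -1/3, so the best response is R.

R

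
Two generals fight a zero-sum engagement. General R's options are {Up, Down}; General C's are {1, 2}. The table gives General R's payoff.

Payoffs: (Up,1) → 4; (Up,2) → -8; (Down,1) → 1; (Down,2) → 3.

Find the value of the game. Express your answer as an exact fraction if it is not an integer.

Row minima: Up → -8, Down → 1; maximin = 1.
Column maxima: 1 → 4, 2 → 3; minimax = 3.
1 ≠ 3, so there is no saddle point; optimal play is mixed.
Let General R play Up with probability p. Expected payoff against 1: 4p + 1(1−p) = 3p + 1; against 2: (-8)p + 3(1−p) = −11p + 3.
Setting these equal: 3p + 1 = −11p + 3 ⇒ 14p = 2 ⇒ p = 1/7, and the value is (3)·(1/7) + 1 = 10/7.
For General C: with q = P(1), equating Up's and Down's payoffs gives 12q − 8 = −2q + 3 ⇒ q = 11/14.

10/7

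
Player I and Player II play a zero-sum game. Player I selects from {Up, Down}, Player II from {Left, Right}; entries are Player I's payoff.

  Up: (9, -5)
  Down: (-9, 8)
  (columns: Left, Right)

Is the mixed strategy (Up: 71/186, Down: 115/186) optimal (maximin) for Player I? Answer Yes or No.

Against Left this mix gives (71/186)·9 + (115/186)·(-9) = -66/31.
Against Right this mix gives (71/186)·(-5) + (115/186)·8 = 565/186.
Player II will play Left, holding Player I to -66/31. Shifting weight toward the row that does better against Left would raise this floor (the equalizing mix achieves 27/31 against both Left and Right), so the proposed strategy is not optimal.

No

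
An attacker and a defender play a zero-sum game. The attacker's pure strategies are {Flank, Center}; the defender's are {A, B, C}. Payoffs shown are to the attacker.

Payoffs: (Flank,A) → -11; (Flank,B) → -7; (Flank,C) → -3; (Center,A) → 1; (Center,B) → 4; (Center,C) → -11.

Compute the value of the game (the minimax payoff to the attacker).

Row minima: Flank → -11, Center → -11; maximin = -11.
Column maxima: A → 1, B → 4, C → -3; minimax = -3.
-11 ≠ -3, so there is no saddle point; optimal play is mixed.
B is strictly dominated by A (it gives the attacker strictly more in every row), so the defender never plays it.
On the remaining 2×2 (Flank, Center vs A, C):
Let the attacker play Flank with probability p. Expected payoff against A: (-11)p + 1(1−p) = −12p + 1; against C: (-3)p + (-11)(1−p) = 8p − 11.
Setting these equal: −12p + 1 = 8p − 11 ⇒ −20p = -12 ⇒ p = 3/5, and the value is (-12)·(3/5) + 1 = -31/5.
For the defender: with q = P(A), equating Flank's and Center's payoffs gives −8q − 3 = 12q − 11 ⇒ q = 2/5.

-31/5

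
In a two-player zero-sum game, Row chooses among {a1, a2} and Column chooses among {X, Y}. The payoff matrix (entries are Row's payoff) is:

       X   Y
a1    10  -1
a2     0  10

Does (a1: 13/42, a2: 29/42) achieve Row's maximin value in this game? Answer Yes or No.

Against X this mix gives (13/42)·10 + (29/42)·0 = 65/21.
Against Y this mix gives (13/42)·(-1) + (29/42)·10 = 277/42.
Column will play X, holding Row to 65/21. Shifting weight toward the row that does better against X would raise this floor (the equalizing mix achieves 100/21 against both X and Y), so the proposed strategy is not optimal.

No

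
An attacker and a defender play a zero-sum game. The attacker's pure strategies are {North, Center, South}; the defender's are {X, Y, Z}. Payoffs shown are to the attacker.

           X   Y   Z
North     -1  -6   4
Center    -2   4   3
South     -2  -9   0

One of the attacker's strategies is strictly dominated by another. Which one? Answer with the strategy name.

North gives a strictly higher payoff than South against every column: -1 > -2, -6 > -9, 4 > 0.
So South is strictly dominated and the attacker never plays it.

South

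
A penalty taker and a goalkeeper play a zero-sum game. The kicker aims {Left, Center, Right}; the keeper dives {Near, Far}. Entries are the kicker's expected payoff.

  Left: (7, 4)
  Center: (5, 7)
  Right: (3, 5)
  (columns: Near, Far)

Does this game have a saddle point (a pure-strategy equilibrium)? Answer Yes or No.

No

Row minima: Left → 4, Center → 5, Right → 3; maximin = 5.
Column maxima: Near → 7, Far → 7; minimax = 7.
5 ≠ 7, so no pure-strategy equilibrium exists.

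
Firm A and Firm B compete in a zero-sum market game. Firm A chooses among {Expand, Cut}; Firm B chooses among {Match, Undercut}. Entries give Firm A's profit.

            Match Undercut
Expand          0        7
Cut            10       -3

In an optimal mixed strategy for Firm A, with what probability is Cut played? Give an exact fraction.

Row minima: Expand → 0, Cut → -3; maximin = 0.
Column maxima: Match → 10, Undercut → 7; minimax = 7.
0 ≠ 7, so there is no saddle point; optimal play is mixed.
Let Firm A play Expand with probability p. Expected payoff against Match: 0p + 10(1−p) = −10p + 10; against Undercut: 7p + (-3)(1−p) = 10p − 3.
Setting these equal: −10p + 10 = 10p − 3 ⇒ −20p = -13 ⇒ p = 13/20, and the value is (-10)·(13/20) + 10 = 7/2.
For Firm B: with q = P(Match), equating Expand's and Cut's payoffs gives −7q + 7 = 13q − 3 ⇒ q = 1/2.

7/20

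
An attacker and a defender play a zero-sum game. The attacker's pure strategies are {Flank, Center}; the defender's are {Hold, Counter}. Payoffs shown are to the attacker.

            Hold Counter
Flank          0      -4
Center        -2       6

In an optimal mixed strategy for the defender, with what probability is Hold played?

5/6

Row minima: Flank → -4, Center → -2; maximin = -2.
Column maxima: Hold → 0, Counter → 6; minimax = 0.
-2 ≠ 0, so there is no saddle point; optimal play is mixed.
Let the attacker play Flank with probability p. Expected payoff against Hold: 0p + (-2)(1−p) = 2p − 2; against Counter: (-4)p + 6(1−p) = −10p + 6.
Setting these equal: 2p − 2 = −10p + 6 ⇒ 12p = 8 ⇒ p = 2/3, and the value is (2)·(2/3) − 2 = -2/3.
For the defender: with q = P(Hold), equating Flank's and Center's payoffs gives 4q − 4 = −8q + 6 ⇒ q = 5/6.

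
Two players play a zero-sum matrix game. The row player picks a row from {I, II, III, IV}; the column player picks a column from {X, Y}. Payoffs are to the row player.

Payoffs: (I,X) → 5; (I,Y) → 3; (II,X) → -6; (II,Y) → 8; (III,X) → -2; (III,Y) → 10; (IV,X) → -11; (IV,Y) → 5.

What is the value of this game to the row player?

4

Row minima: I → 3, II → -6, III → -2, IV → -11; maximin = 3.
Column maxima: X → 5, Y → 10; minimax = 5.
3 ≠ 5, so there is no saddle point; optimal play is mixed.
II is strictly dominated by III, so the row player never plays it.
IV is strictly dominated by III, so the row player never plays it.
On the remaining 2×2 (I, III vs X, Y):
Let the row player play I with probability p. Expected payoff against X: 5p + (-2)(1−p) = 7p − 2; against Y: 3p + 10(1−p) = −7p + 10.
Setting these equal: 7p − 2 = −7p + 10 ⇒ 14p = 12 ⇒ p = 6/7, and the value is (7)·(6/7) − 2 = 4.
For the column player: with q = P(X), equating I's and III's payoffs gives 2q + 3 = −12q + 10 ⇒ q = 1/2.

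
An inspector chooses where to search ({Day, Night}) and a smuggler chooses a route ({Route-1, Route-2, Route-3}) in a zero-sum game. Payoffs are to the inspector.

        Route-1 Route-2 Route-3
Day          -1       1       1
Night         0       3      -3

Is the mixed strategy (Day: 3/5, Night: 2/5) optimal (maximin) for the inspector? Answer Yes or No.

Yes

Against Route-1 this mix gives (3/5)·(-1) + (2/5)·0 = -3/5.
Against Route-2 this mix gives (3/5)·1 + (2/5)·3 = 9/5.
Against Route-3 this mix gives (3/5)·1 + (2/5)·(-3) = -3/5.
All of the smuggler's active replies (Route-1, Route-3) yield -3/5, and no column does worse for the inspector. The mix makes the smuggler indifferent and guarantees -3/5, so it is optimal.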